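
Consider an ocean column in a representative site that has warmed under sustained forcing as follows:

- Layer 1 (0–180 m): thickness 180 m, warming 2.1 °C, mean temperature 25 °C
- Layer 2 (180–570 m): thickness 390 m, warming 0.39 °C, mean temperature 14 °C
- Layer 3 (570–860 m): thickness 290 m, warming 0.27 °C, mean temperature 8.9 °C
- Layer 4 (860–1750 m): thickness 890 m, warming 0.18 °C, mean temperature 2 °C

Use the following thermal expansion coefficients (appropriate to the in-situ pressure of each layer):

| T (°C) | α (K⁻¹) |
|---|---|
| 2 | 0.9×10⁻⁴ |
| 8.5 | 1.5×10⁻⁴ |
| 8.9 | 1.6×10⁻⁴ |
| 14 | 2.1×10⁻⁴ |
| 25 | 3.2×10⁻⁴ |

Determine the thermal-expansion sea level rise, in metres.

Layer 1 at 25 °C → α = 3.2×10⁻⁴ K⁻¹
Layer 2 at 14 °C → α = 2.1×10⁻⁴ K⁻¹
Layer 3 at 8.9 °C → α = 1.6×10⁻⁴ K⁻¹
Layer 4 at 2 °C → α = 0.9×10⁻⁴ K⁻¹
180 × 2.1 × 3.2×10⁻⁴ = 0.12096 m
Layer 2: 390 × 2.1×10⁻⁴ × 0.39 = 0.031941 m
570–860 m: 0.27 × 1.6×10⁻⁴ × 290 = 0.012528 m
860–1750 m: 0.9×10⁻⁴ × 890 × 0.18 = 0.014418 m
Δh = 0.12096 + 0.031941 + 0.012528 + 0.014418 = 0.179847 m

about 0.18 m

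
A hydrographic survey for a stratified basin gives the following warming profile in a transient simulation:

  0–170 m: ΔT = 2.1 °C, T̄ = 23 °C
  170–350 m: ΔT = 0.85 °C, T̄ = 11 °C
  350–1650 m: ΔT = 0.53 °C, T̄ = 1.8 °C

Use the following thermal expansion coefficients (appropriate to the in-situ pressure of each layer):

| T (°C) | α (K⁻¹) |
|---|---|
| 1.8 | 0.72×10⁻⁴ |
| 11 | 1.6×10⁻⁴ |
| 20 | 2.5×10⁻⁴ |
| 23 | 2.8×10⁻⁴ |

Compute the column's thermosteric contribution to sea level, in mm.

Layer 1 at 23 °C → α = 2.8×10⁻⁴ K⁻¹
Layer 2 at 11 °C → α = 1.6×10⁻⁴ K⁻¹
Layer 3 at 1.8 °C → α = 0.72×10⁻⁴ K⁻¹
Layer 1: 2.1 × 170 × 2.8×10⁻⁴ = 0.09996 m
0.85 × 180 × 1.6×10⁻⁴ = 0.02448 m
1300 × 0.53 × 0.72×10⁻⁴ = 0.049608 m
Δh = 0.09996 + 0.02448 + 0.049608 = 0.174048 m

170 mm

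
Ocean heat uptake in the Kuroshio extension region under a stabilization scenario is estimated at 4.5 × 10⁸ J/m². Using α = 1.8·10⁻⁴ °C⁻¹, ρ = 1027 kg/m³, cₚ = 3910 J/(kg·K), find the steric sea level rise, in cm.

2.02 cm

Δh = αQ/(ρcₚ) = 1.8×10⁻⁴ × 4.5×10⁸ / (1027 × 3910) ≈ 0.020171 m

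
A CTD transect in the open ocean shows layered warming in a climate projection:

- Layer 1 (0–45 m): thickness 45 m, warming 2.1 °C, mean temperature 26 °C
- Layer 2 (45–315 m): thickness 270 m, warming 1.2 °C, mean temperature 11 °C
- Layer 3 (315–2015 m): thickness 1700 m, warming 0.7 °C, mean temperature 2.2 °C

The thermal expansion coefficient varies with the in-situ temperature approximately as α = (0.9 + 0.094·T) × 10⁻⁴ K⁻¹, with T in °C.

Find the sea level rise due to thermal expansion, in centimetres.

22.6 cm of thermosteric rise

Layer 1: α = (0.9 + 0.094×26)×10⁻⁴ = 3.344×10⁻⁴ K⁻¹
Layer 2: α = (0.9 + 0.094×11)×10⁻⁴ = 1.934×10⁻⁴ K⁻¹
Layer 3: α = (0.9 + 0.094×2.2)×10⁻⁴ = 1.1068×10⁻⁴ K⁻¹
0–45 m: 2.1 × 45 × 3.344×10⁻⁴ = 0.0316008 m
45–315 m: 1.2 × 270 × 1.934×10⁻⁴ = 0.0626616 m
Layer 3: 0.7 × 1.1068×10⁻⁴ × 1700 = 0.1317092 m
Δh = 0.0316008 + 0.0626616 + 0.1317092 = 0.2259716 m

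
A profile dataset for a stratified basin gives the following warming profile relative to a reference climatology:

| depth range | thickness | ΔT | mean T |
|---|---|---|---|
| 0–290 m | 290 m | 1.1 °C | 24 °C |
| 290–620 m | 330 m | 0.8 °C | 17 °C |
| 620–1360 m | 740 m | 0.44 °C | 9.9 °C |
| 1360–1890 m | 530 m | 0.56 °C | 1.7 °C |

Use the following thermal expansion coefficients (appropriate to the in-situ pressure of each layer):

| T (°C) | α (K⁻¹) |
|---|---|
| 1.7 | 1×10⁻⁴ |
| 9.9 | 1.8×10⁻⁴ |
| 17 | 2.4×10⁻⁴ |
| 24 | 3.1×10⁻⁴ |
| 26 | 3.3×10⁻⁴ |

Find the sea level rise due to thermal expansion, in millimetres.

Layer 1 at 24 °C → α = 3.1×10⁻⁴ K⁻¹
Layer 2 at 17 °C → α = 2.4×10⁻⁴ K⁻¹
Layer 3 at 9.9 °C → α = 1.8×10⁻⁴ K⁻¹
Layer 4 at 1.7 °C → α = 1×10⁻⁴ K⁻¹
0–290 m: 1.1 × 3.1×10⁻⁴ × 290 = 0.09889 m
Layer 2: 0.8 × 2.4×10⁻⁴ × 330 = 0.06336 m
0.44 × 740 × 1.8×10⁻⁴ = 0.058608 m
1×10⁻⁴ × 0.56 × 530 = 0.02968 m
Δh = 0.09889 + 0.06336 + 0.058608 + 0.02968 = 0.250538 m ≈ 250 mm

about 250 mm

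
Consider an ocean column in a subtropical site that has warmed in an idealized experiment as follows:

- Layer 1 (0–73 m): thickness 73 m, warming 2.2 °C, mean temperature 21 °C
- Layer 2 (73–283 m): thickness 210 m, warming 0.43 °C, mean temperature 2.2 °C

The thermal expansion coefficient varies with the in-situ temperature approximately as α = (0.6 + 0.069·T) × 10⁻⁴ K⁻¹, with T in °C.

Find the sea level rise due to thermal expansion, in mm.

Δh = 40 mm

Layer 1: α = (0.6 + 0.069×21)×10⁻⁴ = 2.049×10⁻⁴ K⁻¹
Layer 2: α = (0.6 + 0.069×2.2)×10⁻⁴ = 0.7518×10⁻⁴ K⁻¹
0–73 m: 2.2 × 2.049×10⁻⁴ × 73 = 0.03290694 m
73–283 m: 0.7518×10⁻⁴ × 0.43 × 210 = 0.006788754 m
Δh = 0.03290694 + 0.006788754 = 0.039695694 m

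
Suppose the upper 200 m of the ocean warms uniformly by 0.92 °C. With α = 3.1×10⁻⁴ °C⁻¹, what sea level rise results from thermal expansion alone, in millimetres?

Δh ≈ 57.0 mm

Δh = αΔT·H = 3.1×10⁻⁴ × 0.92 × 200 = 0.05704 m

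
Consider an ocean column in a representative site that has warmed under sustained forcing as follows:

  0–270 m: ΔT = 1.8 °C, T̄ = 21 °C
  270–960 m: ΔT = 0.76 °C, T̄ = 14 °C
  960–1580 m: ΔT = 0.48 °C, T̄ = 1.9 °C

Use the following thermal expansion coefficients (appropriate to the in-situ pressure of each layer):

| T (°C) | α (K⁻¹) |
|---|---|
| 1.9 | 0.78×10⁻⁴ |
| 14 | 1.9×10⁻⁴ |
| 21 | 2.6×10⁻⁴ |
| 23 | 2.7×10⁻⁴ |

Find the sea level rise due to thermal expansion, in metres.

0.249 m

Layer 1 at 21 °C → α = 2.6×10⁻⁴ K⁻¹
Layer 2 at 14 °C → α = 1.9×10⁻⁴ K⁻¹
Layer 3 at 1.9 °C → α = 0.78×10⁻⁴ K⁻¹
0–270 m: 270 × 2.6×10⁻⁴ × 1.8 = 0.12636 m
0.76 × 1.9×10⁻⁴ × 690 = 0.099636 m
Layer 3: 0.78×10⁻⁴ × 620 × 0.48 = 0.0232128 m
Δh = 0.12636 + 0.099636 + 0.0232128 = 0.2492088 m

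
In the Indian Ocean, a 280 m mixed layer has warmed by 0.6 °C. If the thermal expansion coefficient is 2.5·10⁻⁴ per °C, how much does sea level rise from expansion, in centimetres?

4.20 cm of thermosteric rise

Δh = αΔT·H = 2.5×10⁻⁴ × 0.6 × 280 = 0.04200 m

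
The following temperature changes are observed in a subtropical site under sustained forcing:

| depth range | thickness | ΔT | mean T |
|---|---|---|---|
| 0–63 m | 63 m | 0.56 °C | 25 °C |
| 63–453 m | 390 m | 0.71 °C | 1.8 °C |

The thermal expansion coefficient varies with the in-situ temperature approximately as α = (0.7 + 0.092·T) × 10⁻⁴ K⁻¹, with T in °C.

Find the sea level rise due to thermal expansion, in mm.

about 35 mm

Layer 1: α = (0.7 + 0.092×25)×10⁻⁴ = 3×10⁻⁴ K⁻¹
Layer 2: α = (0.7 + 0.092×1.8)×10⁻⁴ = 0.8656×10⁻⁴ K⁻¹
0–63 m: 0.56 × 63 × 3×10⁻⁴ = 0.010584 m
63–453 m: 0.8656×10⁻⁴ × 0.71 × 390 = 0.023968464 m
Δh = 0.010584 + 0.023968464 = 0.034552464 m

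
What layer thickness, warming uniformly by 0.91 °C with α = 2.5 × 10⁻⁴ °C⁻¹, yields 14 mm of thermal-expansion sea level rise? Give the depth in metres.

H = Δh/(αΔT) = 0.014 / (2.5×10⁻⁴ × 0.91) ≈ 61.54 m

61.5 m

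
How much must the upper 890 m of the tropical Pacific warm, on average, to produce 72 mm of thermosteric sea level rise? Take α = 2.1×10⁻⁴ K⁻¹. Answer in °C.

0.39 °C

ΔT = Δh/(αH) = 0.072 / (2.1×10⁻⁴ × 890) ≈ 0.3852 °C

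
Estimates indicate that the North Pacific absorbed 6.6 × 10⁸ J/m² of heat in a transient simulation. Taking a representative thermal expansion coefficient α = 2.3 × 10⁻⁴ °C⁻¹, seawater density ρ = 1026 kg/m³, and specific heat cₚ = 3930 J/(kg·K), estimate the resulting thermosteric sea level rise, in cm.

Δh = αQ/(ρcₚ) = 2.3×10⁻⁴ × 6.6×10⁸ / (1026 × 3930) ≈ 0.037647 m

3.76 cm of thermosteric rise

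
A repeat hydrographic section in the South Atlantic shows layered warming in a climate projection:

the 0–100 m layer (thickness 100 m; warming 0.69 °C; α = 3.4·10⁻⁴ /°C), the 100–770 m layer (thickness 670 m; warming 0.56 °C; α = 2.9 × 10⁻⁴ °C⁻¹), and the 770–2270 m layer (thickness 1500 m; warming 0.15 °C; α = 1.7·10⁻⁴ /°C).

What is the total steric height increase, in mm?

171 mm

0–100 m: 100 × 3.4×10⁻⁴ × 0.69 = 0.02346 m
0.56 × 2.9×10⁻⁴ × 670 = 0.108808 m
770–2270 m: 1500 × 1.7×10⁻⁴ × 0.15 = 0.03825 m
Δh = 0.02346 + 0.108808 + 0.03825 = 0.170518 m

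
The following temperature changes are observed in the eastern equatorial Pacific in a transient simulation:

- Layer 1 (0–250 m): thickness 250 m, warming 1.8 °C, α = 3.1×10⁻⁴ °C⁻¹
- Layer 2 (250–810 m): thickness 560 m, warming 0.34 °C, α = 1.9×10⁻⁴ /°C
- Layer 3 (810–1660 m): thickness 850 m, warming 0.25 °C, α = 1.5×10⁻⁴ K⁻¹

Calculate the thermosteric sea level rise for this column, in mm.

Layer 1: 1.8 × 250 × 3.1×10⁻⁴ = 0.13950 m
560 × 1.9×10⁻⁴ × 0.34 = 0.036176 m
850 × 0.25 × 1.5×10⁻⁴ = 0.031875 m
Δh = 0.13950 + 0.036176 + 0.031875 = 0.207551 m ≈ 208 mm

about 208 mm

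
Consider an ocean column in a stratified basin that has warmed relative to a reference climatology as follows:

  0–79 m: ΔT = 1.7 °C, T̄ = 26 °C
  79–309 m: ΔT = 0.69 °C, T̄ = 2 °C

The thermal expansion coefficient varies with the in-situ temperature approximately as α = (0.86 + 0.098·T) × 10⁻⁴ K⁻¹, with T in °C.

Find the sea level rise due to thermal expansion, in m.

Δh ≈ 0.0625 m

Layer 1: α = (0.86 + 0.098×26)×10⁻⁴ = 3.408×10⁻⁴ K⁻¹
Layer 2: α = (0.86 + 0.098×2)×10⁻⁴ = 1.056×10⁻⁴ K⁻¹
3.408×10⁻⁴ × 79 × 1.7 = 0.04576944 m
Layer 2: 0.69 × 230 × 1.056×10⁻⁴ = 0.01675872 m
Δh = 0.04576944 + 0.01675872 = 0.06252816 m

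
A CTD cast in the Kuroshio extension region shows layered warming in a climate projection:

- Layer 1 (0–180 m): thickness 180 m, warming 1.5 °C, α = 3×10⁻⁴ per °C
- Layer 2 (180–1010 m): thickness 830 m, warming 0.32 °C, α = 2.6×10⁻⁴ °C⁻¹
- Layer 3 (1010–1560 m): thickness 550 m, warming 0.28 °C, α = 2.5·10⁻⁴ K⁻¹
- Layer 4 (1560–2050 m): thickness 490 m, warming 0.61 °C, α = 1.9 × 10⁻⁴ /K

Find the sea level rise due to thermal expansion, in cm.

Layer 1: 180 × 3×10⁻⁴ × 1.5 = 0.08100 m
0.32 × 830 × 2.6×10⁻⁴ = 0.069056 m
Layer 3: 550 × 2.5×10⁻⁴ × 0.28 = 0.03850 m
1560–2050 m: 490 × 1.9×10⁻⁴ × 0.61 = 0.056791 m
Δh = 0.08100 + 0.069056 + 0.03850 + 0.056791 = 0.245347 m

24.5 cm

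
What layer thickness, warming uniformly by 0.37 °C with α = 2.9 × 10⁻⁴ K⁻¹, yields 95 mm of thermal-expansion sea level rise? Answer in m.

about 890 m

H = Δh/(αΔT) = 0.095 / (2.9×10⁻⁴ × 0.37) ≈ 885.4 m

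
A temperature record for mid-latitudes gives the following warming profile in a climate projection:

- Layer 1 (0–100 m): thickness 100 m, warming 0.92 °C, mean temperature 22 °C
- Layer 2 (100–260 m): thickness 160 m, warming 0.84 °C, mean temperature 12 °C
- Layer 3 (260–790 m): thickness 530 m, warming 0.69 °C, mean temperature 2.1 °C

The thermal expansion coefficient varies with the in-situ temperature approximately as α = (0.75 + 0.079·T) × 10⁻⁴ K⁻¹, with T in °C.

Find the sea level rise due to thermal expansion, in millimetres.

Layer 1: α = (0.75 + 0.079×22)×10⁻⁴ = 2.488×10⁻⁴ K⁻¹
Layer 2: α = (0.75 + 0.079×12)×10⁻⁴ = 1.698×10⁻⁴ K⁻¹
Layer 3: α = (0.75 + 0.079×2.1)×10⁻⁴ = 0.9159×10⁻⁴ K⁻¹
Layer 1: 0.92 × 2.488×10⁻⁴ × 100 = 0.0228896 m
100–260 m: 1.698×10⁻⁴ × 0.84 × 160 = 0.02282112 m
0.9159×10⁻⁴ × 0.69 × 530 = 0.033494463 m
Δh = 0.0228896 + 0.02282112 + 0.033494463 = 0.079205183 m

Δh = 79 mm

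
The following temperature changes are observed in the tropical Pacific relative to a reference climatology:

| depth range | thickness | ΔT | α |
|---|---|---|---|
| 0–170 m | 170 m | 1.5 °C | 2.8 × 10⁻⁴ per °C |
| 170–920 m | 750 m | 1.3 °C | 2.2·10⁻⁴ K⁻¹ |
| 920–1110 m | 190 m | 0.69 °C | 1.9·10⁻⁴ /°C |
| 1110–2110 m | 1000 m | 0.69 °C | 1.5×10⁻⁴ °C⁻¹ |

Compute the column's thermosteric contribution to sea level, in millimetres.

Layer 1: 170 × 2.8×10⁻⁴ × 1.5 = 0.07140 m
170–920 m: 1.3 × 2.2×10⁻⁴ × 750 = 0.21450 m
920–1110 m: 1.9×10⁻⁴ × 0.69 × 190 = 0.024909 m
1110–2110 m: 1000 × 1.5×10⁻⁴ × 0.69 = 0.10350 m
Δh = 0.07140 + 0.21450 + 0.024909 + 0.10350 = 0.414309 m

Δh = 414 mm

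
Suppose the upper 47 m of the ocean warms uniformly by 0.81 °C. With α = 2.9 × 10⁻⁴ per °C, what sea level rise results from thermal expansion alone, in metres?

0.0110 m

Δh = αΔT·H = 2.9×10⁻⁴ × 0.81 × 47 = 0.0110403 m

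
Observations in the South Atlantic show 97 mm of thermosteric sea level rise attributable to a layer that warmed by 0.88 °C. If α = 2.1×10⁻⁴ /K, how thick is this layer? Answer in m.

about 525 m

H = Δh/(αΔT) = 0.097 / (2.1×10⁻⁴ × 0.88) ≈ 524.9 m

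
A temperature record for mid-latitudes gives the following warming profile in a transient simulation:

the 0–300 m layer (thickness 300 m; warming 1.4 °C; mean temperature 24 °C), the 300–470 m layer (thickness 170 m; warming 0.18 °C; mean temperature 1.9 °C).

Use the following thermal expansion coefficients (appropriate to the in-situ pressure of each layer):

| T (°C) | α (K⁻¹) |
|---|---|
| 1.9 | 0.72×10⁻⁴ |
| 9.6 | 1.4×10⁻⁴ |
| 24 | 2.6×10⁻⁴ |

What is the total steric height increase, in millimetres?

Δh = 111 mm

Layer 1 at 24 °C → α = 2.6×10⁻⁴ K⁻¹
Layer 2 at 1.9 °C → α = 0.72×10⁻⁴ K⁻¹
0–300 m: 300 × 2.6×10⁻⁴ × 1.4 = 0.10920 m
0.18 × 0.72×10⁻⁴ × 170 = 0.0022032 m
Δh = 0.10920 + 0.0022032 = 0.1114032 m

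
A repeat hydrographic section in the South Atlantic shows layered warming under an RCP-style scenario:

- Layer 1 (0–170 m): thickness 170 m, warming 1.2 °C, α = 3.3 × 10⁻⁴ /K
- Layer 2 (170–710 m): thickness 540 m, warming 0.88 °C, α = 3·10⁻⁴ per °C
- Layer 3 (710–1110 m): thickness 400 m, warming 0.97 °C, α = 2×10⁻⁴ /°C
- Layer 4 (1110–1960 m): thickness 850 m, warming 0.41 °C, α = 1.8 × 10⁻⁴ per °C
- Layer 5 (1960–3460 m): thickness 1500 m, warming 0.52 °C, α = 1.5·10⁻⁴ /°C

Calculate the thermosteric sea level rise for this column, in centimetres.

0–170 m: 1.2 × 170 × 3.3×10⁻⁴ = 0.06732 m
540 × 0.88 × 3×10⁻⁴ = 0.14256 m
Layer 3: 400 × 0.97 × 2×10⁻⁴ = 0.07760 m
Layer 4: 850 × 0.41 × 1.8×10⁻⁴ = 0.06273 m
Layer 5: 1.5×10⁻⁴ × 1500 × 0.52 = 0.11700 m
Δh = 0.06732 + 0.14256 + 0.07760 + 0.06273 + 0.11700 = 0.46721 m

47 cm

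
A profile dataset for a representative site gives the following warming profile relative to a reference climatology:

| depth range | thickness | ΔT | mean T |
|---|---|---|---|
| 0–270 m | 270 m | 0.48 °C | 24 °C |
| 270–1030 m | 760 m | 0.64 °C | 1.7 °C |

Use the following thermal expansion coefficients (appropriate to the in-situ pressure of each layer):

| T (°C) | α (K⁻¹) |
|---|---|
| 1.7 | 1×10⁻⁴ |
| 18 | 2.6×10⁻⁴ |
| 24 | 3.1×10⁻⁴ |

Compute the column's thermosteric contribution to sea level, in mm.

Layer 1 at 24 °C → α = 3.1×10⁻⁴ K⁻¹
Layer 2 at 1.7 °C → α = 1×10⁻⁴ K⁻¹
0–270 m: 270 × 0.48 × 3.1×10⁻⁴ = 0.040176 m
270–1030 m: 0.64 × 760 × 1×10⁻⁴ = 0.04864 m
Δh = 0.040176 + 0.04864 = 0.088816 m ≈ 89 mm

about 89 mm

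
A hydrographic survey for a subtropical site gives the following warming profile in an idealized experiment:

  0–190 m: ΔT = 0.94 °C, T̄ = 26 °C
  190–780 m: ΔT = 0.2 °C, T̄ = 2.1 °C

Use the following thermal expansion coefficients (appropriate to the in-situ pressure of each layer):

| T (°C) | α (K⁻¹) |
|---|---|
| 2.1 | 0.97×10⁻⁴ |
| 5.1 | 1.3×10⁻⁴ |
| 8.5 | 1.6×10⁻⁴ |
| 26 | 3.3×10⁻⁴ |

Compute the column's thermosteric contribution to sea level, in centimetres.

Layer 1 at 26 °C → α = 3.3×10⁻⁴ K⁻¹
Layer 2 at 2.1 °C → α = 0.97×10⁻⁴ K⁻¹
Layer 1: 0.94 × 190 × 3.3×10⁻⁴ = 0.058938 m
190–780 m: 590 × 0.97×10⁻⁴ × 0.2 = 0.011446 m
Δh = 0.058938 + 0.011446 = 0.070384 m

7.04 cm of thermosteric rise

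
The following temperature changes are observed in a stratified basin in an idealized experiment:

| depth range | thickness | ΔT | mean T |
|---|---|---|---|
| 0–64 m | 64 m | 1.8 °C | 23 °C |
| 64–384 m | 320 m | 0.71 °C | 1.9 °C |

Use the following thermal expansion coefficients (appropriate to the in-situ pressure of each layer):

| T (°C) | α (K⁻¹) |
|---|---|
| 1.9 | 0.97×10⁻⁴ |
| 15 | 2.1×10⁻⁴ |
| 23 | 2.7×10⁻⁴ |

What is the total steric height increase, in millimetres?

about 53.1 mm

Layer 1 at 23 °C → α = 2.7×10⁻⁴ K⁻¹
Layer 2 at 1.9 °C → α = 0.97×10⁻⁴ K⁻¹
2.7×10⁻⁴ × 1.8 × 64 = 0.031104 m
0.71 × 0.97×10⁻⁴ × 320 = 0.0220384 m
Δh = 0.031104 + 0.0220384 = 0.0531424 m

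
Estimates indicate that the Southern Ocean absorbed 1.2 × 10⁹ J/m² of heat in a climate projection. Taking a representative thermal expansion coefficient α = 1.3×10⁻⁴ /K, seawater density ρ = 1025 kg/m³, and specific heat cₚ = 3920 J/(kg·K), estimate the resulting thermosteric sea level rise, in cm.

3.9 cm

Δh = αQ/(ρcₚ) = 1.3×10⁻⁴ × 1.2×10⁹ / (1025 × 3920) ≈ 0.038825 m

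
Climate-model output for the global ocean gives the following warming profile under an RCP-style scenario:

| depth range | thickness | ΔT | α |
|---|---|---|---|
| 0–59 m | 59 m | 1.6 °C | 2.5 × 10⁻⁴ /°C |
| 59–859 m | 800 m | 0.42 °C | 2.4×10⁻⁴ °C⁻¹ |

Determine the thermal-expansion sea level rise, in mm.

Layer 1: 59 × 1.6 × 2.5×10⁻⁴ = 0.02360 m
Layer 2: 2.4×10⁻⁴ × 0.42 × 800 = 0.08064 m
Δh = 0.02360 + 0.08064 = 0.10424 m

100 mm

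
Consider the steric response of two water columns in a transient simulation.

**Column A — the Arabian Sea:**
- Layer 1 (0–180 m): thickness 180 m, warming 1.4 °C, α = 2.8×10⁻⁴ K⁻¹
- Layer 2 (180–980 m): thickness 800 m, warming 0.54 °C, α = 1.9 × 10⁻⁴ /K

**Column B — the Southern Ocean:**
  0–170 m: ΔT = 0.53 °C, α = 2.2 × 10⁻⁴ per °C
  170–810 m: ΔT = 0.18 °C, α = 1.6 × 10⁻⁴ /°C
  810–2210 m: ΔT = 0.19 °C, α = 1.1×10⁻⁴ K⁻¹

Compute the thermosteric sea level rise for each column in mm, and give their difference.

A 1.4 × 2.8×10⁻⁴ × 180 = 0.07056 m
A Layer 2: 0.54 × 800 × 1.9×10⁻⁴ = 0.08208 m
A total: 0.15264 m
B 0–170 m: 2.2×10⁻⁴ × 170 × 0.53 = 0.019822 m
B 170–810 m: 0.18 × 640 × 1.6×10⁻⁴ = 0.018432 m
B 1.1×10⁻⁴ × 1400 × 0.19 = 0.02926 m
B total: 0.067514 m
Difference: 0.15264 − 0.067514 = 0.085126 m

Δh_A ≈ 150 mm, Δh_B ≈ 68 mm; difference ≈ 85 mm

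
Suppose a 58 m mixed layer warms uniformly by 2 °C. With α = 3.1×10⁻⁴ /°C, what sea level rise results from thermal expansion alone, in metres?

0.0360 m

Δh = αΔT·H = 3.1×10⁻⁴ × 2 × 58 = 0.03596 m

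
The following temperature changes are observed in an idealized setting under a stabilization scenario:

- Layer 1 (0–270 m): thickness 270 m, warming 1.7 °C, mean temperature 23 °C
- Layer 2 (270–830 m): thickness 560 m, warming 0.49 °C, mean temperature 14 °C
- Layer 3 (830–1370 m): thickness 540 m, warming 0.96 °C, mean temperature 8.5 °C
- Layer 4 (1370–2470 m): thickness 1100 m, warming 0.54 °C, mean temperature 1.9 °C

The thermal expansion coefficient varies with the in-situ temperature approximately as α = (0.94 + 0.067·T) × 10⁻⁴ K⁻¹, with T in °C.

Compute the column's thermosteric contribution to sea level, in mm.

Δh = 310 mm

Layer 1: α = (0.94 + 0.067×23)×10⁻⁴ = 2.481×10⁻⁴ K⁻¹
Layer 2: α = (0.94 + 0.067×14)×10⁻⁴ = 1.878×10⁻⁴ K⁻¹
Layer 3: α = (0.94 + 0.067×8.5)×10⁻⁴ = 1.5095×10⁻⁴ K⁻¹
Layer 4: α = (0.94 + 0.067×1.9)×10⁻⁴ = 1.0673×10⁻⁴ K⁻¹
0–270 m: 270 × 1.7 × 2.481×10⁻⁴ = 0.1138779 m
Layer 2: 0.49 × 560 × 1.878×10⁻⁴ = 0.05153232 m
830–1370 m: 540 × 0.96 × 1.5095×10⁻⁴ = 0.07825248 m
1.0673×10⁻⁴ × 1100 × 0.54 = 0.06339762 m
Δh = 0.1138779 + 0.05153232 + 0.07825248 + 0.06339762 = 0.30706032 m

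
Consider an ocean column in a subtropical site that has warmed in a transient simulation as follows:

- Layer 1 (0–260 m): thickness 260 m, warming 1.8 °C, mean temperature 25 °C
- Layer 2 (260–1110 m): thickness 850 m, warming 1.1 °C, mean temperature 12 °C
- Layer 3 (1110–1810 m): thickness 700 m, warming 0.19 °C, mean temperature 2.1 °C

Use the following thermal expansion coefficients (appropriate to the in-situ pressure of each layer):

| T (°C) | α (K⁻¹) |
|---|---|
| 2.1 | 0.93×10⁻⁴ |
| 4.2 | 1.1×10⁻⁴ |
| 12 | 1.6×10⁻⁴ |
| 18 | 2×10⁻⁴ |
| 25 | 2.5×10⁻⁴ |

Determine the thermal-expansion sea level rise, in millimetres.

about 280 mm

Layer 1 at 25 °C → α = 2.5×10⁻⁴ K⁻¹
Layer 2 at 12 °C → α = 1.6×10⁻⁴ K⁻¹
Layer 3 at 2.1 °C → α = 0.93×10⁻⁴ K⁻¹
Layer 1: 260 × 2.5×10⁻⁴ × 1.8 = 0.11700 m
260–1110 m: 1.1 × 1.6×10⁻⁴ × 850 = 0.14960 m
1110–1810 m: 0.93×10⁻⁴ × 700 × 0.19 = 0.012369 m
Δh = 0.11700 + 0.14960 + 0.012369 = 0.278969 m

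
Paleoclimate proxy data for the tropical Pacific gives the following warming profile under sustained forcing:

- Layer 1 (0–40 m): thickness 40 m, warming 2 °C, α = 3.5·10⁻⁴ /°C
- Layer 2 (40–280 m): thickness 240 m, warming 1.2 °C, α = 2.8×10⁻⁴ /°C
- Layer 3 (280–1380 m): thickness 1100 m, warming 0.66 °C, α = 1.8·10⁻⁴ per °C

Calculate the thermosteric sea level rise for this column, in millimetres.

Layer 1: 2 × 3.5×10⁻⁴ × 40 = 0.02800 m
Layer 2: 2.8×10⁻⁴ × 240 × 1.2 = 0.08064 m
0.66 × 1.8×10⁻⁴ × 1100 = 0.13068 m
Δh = 0.02800 + 0.08064 + 0.13068 = 0.23932 m

239 mm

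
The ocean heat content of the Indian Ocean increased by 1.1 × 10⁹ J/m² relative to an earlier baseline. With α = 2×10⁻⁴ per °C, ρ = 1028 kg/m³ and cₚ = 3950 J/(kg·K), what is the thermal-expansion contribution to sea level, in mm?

Δh ≈ 54.2 mm

Δh = αQ/(ρcₚ) = 2×10⁻⁴ × 1.1×10⁹ / (1028 × 3950) ≈ 0.054179 m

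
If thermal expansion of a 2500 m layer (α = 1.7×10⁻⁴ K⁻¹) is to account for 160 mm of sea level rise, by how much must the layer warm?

ΔT = Δh/(αH) = 0.16 / (1.7×10⁻⁴ × 2500) ≈ 0.3765 °C

ΔT ≈ 0.38 °C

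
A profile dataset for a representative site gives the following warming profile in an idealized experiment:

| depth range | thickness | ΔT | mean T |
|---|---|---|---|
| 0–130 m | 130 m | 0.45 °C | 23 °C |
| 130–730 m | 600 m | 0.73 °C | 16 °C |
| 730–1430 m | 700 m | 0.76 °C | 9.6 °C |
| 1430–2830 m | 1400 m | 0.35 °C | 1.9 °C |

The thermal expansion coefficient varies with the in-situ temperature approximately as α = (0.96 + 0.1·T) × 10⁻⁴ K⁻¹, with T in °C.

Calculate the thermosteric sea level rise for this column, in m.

Layer 1: α = (0.96 + 0.1×23)×10⁻⁴ = 3.26×10⁻⁴ K⁻¹
Layer 2: α = (0.96 + 0.1×16)×10⁻⁴ = 2.56×10⁻⁴ K⁻¹
Layer 3: α = (0.96 + 0.1×9.6)×10⁻⁴ = 1.92×10⁻⁴ K⁻¹
Layer 4: α = (0.96 + 0.1×1.9)×10⁻⁴ = 1.15×10⁻⁴ K⁻¹
130 × 3.26×10⁻⁴ × 0.45 = 0.019071 m
600 × 0.73 × 2.56×10⁻⁴ = 0.112128 m
700 × 0.76 × 1.92×10⁻⁴ = 0.102144 m
Layer 4: 1.15×10⁻⁴ × 0.35 × 1400 = 0.05635 m
Δh = 0.019071 + 0.112128 + 0.102144 + 0.05635 = 0.289693 m

0.290 m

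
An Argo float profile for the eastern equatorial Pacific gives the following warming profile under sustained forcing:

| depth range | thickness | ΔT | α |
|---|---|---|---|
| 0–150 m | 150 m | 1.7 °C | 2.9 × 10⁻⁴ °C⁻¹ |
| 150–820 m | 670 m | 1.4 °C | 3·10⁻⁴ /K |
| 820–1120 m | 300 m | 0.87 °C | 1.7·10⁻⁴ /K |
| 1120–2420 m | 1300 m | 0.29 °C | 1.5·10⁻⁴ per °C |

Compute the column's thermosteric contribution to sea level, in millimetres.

0–150 m: 150 × 1.7 × 2.9×10⁻⁴ = 0.07395 m
150–820 m: 670 × 1.4 × 3×10⁻⁴ = 0.28140 m
300 × 1.7×10⁻⁴ × 0.87 = 0.04437 m
1120–2420 m: 1300 × 1.5×10⁻⁴ × 0.29 = 0.05655 m
Δh = 0.07395 + 0.28140 + 0.04437 + 0.05655 = 0.45627 m

456 mm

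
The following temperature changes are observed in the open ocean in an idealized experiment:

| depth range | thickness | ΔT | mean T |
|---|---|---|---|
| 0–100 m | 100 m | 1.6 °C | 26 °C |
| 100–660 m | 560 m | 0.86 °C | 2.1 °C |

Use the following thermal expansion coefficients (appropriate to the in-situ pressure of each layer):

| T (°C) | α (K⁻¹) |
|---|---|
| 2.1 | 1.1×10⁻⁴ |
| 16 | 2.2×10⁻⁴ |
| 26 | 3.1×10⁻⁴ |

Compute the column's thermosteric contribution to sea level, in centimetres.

about 10.3 cm

Layer 1 at 26 °C → α = 3.1×10⁻⁴ K⁻¹
Layer 2 at 2.1 °C → α = 1.1×10⁻⁴ K⁻¹
0–100 m: 3.1×10⁻⁴ × 100 × 1.6 = 0.04960 m
Layer 2: 1.1×10⁻⁴ × 0.86 × 560 = 0.052976 m
Δh = 0.04960 + 0.052976 = 0.102576 m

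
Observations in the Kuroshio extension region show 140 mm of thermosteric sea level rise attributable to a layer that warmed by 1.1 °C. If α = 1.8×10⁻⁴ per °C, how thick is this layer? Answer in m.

H = Δh/(αΔT) = 0.14 / (1.8×10⁻⁴ × 1.1) ≈ 707.1 m

about 707 m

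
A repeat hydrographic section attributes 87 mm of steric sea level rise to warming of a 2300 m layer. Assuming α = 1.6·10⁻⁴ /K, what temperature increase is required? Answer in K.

about 0.24 K

ΔT = Δh/(αH) = 0.087 / (1.6×10⁻⁴ × 2300) ≈ 0.2364 K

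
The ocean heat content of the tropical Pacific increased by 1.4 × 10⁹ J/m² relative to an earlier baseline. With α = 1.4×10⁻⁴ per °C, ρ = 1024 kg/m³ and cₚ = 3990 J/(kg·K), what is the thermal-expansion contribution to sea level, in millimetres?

Δh ≈ 48.0 mm

Δh = αQ/(ρcₚ) = 1.4×10⁻⁴ × 1.4×10⁹ / (1024 × 3990) ≈ 0.047971 m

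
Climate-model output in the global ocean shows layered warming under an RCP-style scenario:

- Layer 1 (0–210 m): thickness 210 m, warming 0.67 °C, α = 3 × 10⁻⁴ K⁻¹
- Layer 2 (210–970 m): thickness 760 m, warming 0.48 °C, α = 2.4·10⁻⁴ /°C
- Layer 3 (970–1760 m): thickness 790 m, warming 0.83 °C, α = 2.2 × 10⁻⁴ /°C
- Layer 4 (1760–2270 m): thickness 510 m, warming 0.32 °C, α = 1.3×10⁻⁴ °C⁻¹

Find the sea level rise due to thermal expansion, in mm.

0–210 m: 210 × 3×10⁻⁴ × 0.67 = 0.04221 m
Layer 2: 0.48 × 2.4×10⁻⁴ × 760 = 0.087552 m
0.83 × 2.2×10⁻⁴ × 790 = 0.144254 m
1760–2270 m: 1.3×10⁻⁴ × 0.32 × 510 = 0.021216 m
Δh = 0.04221 + 0.087552 + 0.144254 + 0.021216 = 0.295232 m ≈ 295 mm

295 mm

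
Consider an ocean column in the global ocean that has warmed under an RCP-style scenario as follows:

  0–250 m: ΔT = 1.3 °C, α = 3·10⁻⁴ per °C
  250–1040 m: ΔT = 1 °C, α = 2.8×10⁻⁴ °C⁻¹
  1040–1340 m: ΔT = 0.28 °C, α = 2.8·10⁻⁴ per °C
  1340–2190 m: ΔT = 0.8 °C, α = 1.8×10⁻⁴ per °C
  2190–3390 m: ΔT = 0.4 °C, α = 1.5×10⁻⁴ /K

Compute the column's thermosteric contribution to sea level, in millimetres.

about 540 mm

0–250 m: 1.3 × 3×10⁻⁴ × 250 = 0.09750 m
Layer 2: 1 × 790 × 2.8×10⁻⁴ = 0.22120 m
2.8×10⁻⁴ × 300 × 0.28 = 0.02352 m
1340–2190 m: 850 × 1.8×10⁻⁴ × 0.8 = 0.12240 m
1200 × 1.5×10⁻⁴ × 0.4 = 0.07200 m
Δh = 0.09750 + 0.22120 + 0.02352 + 0.12240 + 0.07200 = 0.53662 m ≈ 540 mm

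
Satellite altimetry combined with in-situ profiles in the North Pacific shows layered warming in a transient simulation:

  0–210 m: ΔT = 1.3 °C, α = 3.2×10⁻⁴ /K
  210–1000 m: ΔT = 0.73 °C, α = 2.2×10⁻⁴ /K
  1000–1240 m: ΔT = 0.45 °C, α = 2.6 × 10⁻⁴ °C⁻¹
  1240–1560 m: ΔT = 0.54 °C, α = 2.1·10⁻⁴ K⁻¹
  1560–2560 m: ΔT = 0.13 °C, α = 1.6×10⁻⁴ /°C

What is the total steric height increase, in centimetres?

0–210 m: 210 × 1.3 × 3.2×10⁻⁴ = 0.08736 m
790 × 2.2×10⁻⁴ × 0.73 = 0.126874 m
Layer 3: 2.6×10⁻⁴ × 0.45 × 240 = 0.02808 m
2.1×10⁻⁴ × 0.54 × 320 = 0.036288 m
Layer 5: 1.6×10⁻⁴ × 0.13 × 1000 = 0.02080 m
Δh = 0.08736 + 0.126874 + 0.02808 + 0.036288 + 0.02080 = 0.299402 m ≈ 30 cm

Δh = 30 cm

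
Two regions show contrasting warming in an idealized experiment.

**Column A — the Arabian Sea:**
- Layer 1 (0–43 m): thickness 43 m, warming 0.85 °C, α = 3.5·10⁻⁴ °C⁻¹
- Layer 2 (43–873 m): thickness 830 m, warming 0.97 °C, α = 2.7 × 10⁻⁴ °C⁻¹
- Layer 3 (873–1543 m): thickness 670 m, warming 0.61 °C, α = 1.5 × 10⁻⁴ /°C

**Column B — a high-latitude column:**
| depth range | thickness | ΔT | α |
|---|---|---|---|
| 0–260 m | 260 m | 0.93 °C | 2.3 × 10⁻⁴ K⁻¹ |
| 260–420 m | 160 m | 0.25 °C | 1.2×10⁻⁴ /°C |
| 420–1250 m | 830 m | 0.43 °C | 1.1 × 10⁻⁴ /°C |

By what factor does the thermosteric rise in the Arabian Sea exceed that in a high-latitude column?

2.9

A 3.5×10⁻⁴ × 43 × 0.85 = 0.0127925 m
A 43–873 m: 2.7×10⁻⁴ × 0.97 × 830 = 0.217377 m
A 1.5×10⁻⁴ × 670 × 0.61 = 0.061305 m
A total: 0.2914745 m
B Layer 1: 0.93 × 2.3×10⁻⁴ × 260 = 0.055614 m
B 1.2×10⁻⁴ × 0.25 × 160 = 0.00480 m
B 1.1×10⁻⁴ × 830 × 0.43 = 0.039259 m
B total: 0.099673 m
Ratio: 0.2914745 / 0.099673 ≈ 2.924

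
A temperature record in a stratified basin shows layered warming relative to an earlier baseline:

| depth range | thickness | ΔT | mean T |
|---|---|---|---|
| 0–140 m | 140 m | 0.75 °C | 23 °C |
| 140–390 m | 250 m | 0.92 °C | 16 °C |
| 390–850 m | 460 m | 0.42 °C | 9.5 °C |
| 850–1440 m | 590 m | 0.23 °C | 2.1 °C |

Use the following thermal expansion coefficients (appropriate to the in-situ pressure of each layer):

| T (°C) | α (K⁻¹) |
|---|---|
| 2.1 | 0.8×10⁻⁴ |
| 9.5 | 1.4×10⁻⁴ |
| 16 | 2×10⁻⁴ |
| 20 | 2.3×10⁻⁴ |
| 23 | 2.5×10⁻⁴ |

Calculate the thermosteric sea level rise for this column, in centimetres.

Δh ≈ 11 cm

Layer 1 at 23 °C → α = 2.5×10⁻⁴ K⁻¹
Layer 2 at 16 °C → α = 2×10⁻⁴ K⁻¹
Layer 3 at 9.5 °C → α = 1.4×10⁻⁴ K⁻¹
Layer 4 at 2.1 °C → α = 0.8×10⁻⁴ K⁻¹
Layer 1: 140 × 2.5×10⁻⁴ × 0.75 = 0.02625 m
140–390 m: 250 × 2×10⁻⁴ × 0.92 = 0.04600 m
Layer 3: 460 × 1.4×10⁻⁴ × 0.42 = 0.027048 m
0.23 × 0.8×10⁻⁴ × 590 = 0.010856 m
Δh = 0.02625 + 0.04600 + 0.027048 + 0.010856 = 0.110154 m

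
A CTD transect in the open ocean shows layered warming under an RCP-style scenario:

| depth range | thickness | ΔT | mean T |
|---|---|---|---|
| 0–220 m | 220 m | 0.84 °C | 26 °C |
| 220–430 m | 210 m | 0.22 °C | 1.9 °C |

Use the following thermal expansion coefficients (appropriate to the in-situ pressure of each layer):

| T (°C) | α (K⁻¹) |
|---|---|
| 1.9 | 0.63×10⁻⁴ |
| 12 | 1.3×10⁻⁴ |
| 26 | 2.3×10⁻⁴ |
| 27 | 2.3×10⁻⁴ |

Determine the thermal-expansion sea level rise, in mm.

Layer 1 at 26 °C → α = 2.3×10⁻⁴ K⁻¹
Layer 2 at 1.9 °C → α = 0.63×10⁻⁴ K⁻¹
220 × 2.3×10⁻⁴ × 0.84 = 0.042504 m
210 × 0.22 × 0.63×10⁻⁴ = 0.0029106 m
Δh = 0.042504 + 0.0029106 = 0.0454146 m ≈ 45.4 mm

45.4 mm of thermosteric rise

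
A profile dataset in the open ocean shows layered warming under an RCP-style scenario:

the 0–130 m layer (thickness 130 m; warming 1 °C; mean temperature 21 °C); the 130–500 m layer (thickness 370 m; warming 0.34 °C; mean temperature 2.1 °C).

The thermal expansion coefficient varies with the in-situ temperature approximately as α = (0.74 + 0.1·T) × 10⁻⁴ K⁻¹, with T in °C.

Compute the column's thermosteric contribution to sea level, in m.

Δh ≈ 0.049 m

Layer 1: α = (0.74 + 0.1×21)×10⁻⁴ = 2.84×10⁻⁴ K⁻¹
Layer 2: α = (0.74 + 0.1×2.1)×10⁻⁴ = 0.95×10⁻⁴ K⁻¹
Layer 1: 1 × 2.84×10⁻⁴ × 130 = 0.03692 m
130–500 m: 0.95×10⁻⁴ × 0.34 × 370 = 0.011951 m
Δh = 0.03692 + 0.011951 = 0.048871 m ≈ 0.049 m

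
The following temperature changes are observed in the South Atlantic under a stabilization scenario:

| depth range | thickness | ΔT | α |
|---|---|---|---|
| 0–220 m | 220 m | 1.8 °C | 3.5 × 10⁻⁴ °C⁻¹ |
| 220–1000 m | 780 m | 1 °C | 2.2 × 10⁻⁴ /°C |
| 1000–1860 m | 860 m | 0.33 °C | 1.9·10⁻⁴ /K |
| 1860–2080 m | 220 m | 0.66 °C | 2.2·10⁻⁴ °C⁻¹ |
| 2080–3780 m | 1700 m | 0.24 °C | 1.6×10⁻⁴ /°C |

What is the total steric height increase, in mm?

461 mm of thermosteric rise

Layer 1: 1.8 × 220 × 3.5×10⁻⁴ = 0.13860 m
Layer 2: 780 × 2.2×10⁻⁴ × 1 = 0.17160 m
860 × 1.9×10⁻⁴ × 0.33 = 0.053922 m
1860–2080 m: 0.66 × 2.2×10⁻⁴ × 220 = 0.031944 m
0.24 × 1.6×10⁻⁴ × 1700 = 0.06528 m
Δh = 0.13860 + 0.17160 + 0.053922 + 0.031944 + 0.06528 = 0.461346 m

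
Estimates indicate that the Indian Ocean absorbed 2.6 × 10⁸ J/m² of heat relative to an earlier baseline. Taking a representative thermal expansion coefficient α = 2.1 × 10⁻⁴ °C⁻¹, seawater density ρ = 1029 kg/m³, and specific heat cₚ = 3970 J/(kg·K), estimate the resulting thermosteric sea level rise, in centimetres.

about 1.34 cm

Δh = αQ/(ρcₚ) = 2.1×10⁻⁴ × 2.6×10⁸ / (1029 × 3970) ≈ 0.013366 m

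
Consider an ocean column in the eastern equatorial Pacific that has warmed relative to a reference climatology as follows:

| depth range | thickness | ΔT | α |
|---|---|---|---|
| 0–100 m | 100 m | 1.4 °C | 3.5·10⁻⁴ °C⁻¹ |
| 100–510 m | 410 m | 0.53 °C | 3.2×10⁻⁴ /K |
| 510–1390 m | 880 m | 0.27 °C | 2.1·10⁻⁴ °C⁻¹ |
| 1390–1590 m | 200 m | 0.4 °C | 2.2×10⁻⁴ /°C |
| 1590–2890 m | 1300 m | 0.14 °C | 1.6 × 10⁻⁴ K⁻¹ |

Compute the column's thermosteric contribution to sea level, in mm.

Δh = 220 mm

Layer 1: 1.4 × 100 × 3.5×10⁻⁴ = 0.04900 m
100–510 m: 0.53 × 410 × 3.2×10⁻⁴ = 0.069536 m
510–1390 m: 0.27 × 880 × 2.1×10⁻⁴ = 0.049896 m
1390–1590 m: 0.4 × 2.2×10⁻⁴ × 200 = 0.01760 m
Layer 5: 1.6×10⁻⁴ × 1300 × 0.14 = 0.02912 m
Δh = 0.04900 + 0.069536 + 0.049896 + 0.01760 + 0.02912 = 0.215152 m ≈ 220 mm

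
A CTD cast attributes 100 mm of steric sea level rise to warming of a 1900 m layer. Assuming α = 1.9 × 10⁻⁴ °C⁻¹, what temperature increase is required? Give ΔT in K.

ΔT ≈ 0.28 K

ΔT = Δh/(αH) = 0.1 / (1.9×10⁻⁴ × 1900) ≈ 0.2770 K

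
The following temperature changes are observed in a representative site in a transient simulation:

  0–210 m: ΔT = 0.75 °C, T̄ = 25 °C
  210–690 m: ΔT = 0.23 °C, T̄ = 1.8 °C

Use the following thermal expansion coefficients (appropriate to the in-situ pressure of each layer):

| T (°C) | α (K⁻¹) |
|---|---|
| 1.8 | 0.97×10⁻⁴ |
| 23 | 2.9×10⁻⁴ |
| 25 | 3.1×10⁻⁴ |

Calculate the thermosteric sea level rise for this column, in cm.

Δh ≈ 5.95 cm

Layer 1 at 25 °C → α = 3.1×10⁻⁴ K⁻¹
Layer 2 at 1.8 °C → α = 0.97×10⁻⁴ K⁻¹
210 × 0.75 × 3.1×10⁻⁴ = 0.048825 m
0.23 × 480 × 0.97×10⁻⁴ = 0.0107088 m
Δh = 0.048825 + 0.0107088 = 0.0595338 m ≈ 5.95 cm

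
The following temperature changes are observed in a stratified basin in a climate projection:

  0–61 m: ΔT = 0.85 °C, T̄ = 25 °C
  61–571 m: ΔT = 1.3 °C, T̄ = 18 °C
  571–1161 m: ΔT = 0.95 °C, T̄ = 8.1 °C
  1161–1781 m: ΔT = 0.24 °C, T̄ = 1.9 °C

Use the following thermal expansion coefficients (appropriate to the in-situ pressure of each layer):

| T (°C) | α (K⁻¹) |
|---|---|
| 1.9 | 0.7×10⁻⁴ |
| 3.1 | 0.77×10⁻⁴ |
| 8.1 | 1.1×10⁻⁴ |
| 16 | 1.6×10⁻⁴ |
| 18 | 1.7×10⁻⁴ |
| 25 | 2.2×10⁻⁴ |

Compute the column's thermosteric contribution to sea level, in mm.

Δh = 196 mm

Layer 1 at 25 °C → α = 2.2×10⁻⁴ K⁻¹
Layer 2 at 18 °C → α = 1.7×10⁻⁴ K⁻¹
Layer 3 at 8.1 °C → α = 1.1×10⁻⁴ K⁻¹
Layer 4 at 1.9 °C → α = 0.7×10⁻⁴ K⁻¹
2.2×10⁻⁴ × 0.85 × 61 = 0.011407 m
Layer 2: 1.3 × 510 × 1.7×10⁻⁴ = 0.11271 m
Layer 3: 590 × 0.95 × 1.1×10⁻⁴ = 0.061655 m
1161–1781 m: 0.7×10⁻⁴ × 0.24 × 620 = 0.010416 m
Δh = 0.011407 + 0.11271 + 0.061655 + 0.010416 = 0.196188 m ≈ 196 mm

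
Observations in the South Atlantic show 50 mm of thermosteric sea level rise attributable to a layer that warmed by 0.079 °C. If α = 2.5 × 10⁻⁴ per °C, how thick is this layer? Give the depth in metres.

about 2530 m

H = Δh/(αΔT) = 0.05 / (2.5×10⁻⁴ × 0.079) ≈ 2532 m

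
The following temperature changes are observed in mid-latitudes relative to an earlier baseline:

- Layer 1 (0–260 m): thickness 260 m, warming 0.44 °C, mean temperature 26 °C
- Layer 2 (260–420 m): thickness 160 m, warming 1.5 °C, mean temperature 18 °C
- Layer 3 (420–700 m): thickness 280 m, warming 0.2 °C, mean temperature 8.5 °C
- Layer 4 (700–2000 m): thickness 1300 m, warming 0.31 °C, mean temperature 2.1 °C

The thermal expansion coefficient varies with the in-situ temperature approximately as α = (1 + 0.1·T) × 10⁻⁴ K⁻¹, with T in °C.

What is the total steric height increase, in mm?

170 mm

Layer 1: α = (1 + 0.1×26)×10⁻⁴ = 3.6×10⁻⁴ K⁻¹
Layer 2: α = (1 + 0.1×18)×10⁻⁴ = 2.8×10⁻⁴ K⁻¹
Layer 3: α = (1 + 0.1×8.5)×10⁻⁴ = 1.85×10⁻⁴ K⁻¹
Layer 4: α = (1 + 0.1×2.1)×10⁻⁴ = 1.21×10⁻⁴ K⁻¹
3.6×10⁻⁴ × 0.44 × 260 = 0.041184 m
2.8×10⁻⁴ × 1.5 × 160 = 0.06720 m
Layer 3: 0.2 × 1.85×10⁻⁴ × 280 = 0.01036 m
700–2000 m: 1.21×10⁻⁴ × 0.31 × 1300 = 0.048763 m
Δh = 0.041184 + 0.06720 + 0.01036 + 0.048763 = 0.167507 m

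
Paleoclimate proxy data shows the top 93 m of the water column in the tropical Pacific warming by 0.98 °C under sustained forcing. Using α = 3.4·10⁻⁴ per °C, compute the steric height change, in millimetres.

Δh = 31.0 mm

Δh = αΔT·H = 3.4×10⁻⁴ × 0.98 × 93 = 0.0309876 m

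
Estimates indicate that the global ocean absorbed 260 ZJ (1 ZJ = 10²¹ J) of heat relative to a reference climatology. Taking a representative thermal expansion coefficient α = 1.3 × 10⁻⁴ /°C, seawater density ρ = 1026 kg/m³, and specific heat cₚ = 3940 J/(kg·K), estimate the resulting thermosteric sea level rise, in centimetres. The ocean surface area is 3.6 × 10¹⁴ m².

Per unit area: Q = 260×10²¹ / (3.6×10¹⁴) ≈ 7.222×10⁸ J/m²
Δh = αQ/(ρcₚ) = 1.3×10⁻⁴ × 7.222×10⁸ / (1026 × 3940) ≈ 0.023225 m

2.3 cm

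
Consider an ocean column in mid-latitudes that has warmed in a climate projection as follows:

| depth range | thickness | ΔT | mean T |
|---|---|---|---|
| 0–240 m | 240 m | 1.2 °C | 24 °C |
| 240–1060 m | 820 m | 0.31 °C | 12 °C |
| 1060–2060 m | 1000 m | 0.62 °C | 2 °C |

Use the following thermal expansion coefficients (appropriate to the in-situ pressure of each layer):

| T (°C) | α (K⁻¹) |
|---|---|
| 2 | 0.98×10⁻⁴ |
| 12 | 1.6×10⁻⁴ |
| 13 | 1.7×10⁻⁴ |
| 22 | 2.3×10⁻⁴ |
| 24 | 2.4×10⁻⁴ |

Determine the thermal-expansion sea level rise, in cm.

Layer 1 at 24 °C → α = 2.4×10⁻⁴ K⁻¹
Layer 2 at 12 °C → α = 1.6×10⁻⁴ K⁻¹
Layer 3 at 2 °C → α = 0.98×10⁻⁴ K⁻¹
2.4×10⁻⁴ × 240 × 1.2 = 0.06912 m
240–1060 m: 0.31 × 820 × 1.6×10⁻⁴ = 0.040672 m
Layer 3: 0.98×10⁻⁴ × 0.62 × 1000 = 0.06076 m
Δh = 0.06912 + 0.040672 + 0.06076 = 0.170552 m

about 17.1 cm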